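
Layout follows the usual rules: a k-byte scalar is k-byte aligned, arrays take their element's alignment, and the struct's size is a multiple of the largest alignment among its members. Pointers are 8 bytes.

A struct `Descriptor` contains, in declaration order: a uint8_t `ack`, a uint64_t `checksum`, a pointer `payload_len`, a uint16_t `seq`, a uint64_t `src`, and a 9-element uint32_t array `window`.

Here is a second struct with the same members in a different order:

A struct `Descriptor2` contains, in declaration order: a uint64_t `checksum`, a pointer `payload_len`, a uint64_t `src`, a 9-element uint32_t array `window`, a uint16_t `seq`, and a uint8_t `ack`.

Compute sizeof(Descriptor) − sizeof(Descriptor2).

0..1  ack  (1B, 1-aligned)
1..8  -- padding (7B)
8..16  checksum  (8B, 8-aligned)
16..24  payload_len  (8B, 8-aligned)
24..26  seq  (2B, 2-aligned)
26..32  -- padding (6B)
32..40  src  (8B, 8-aligned)
40..76  window  (36B, 4-aligned)
76..80  -- tail padding (4B)
sizeof = 80, alignof = 8
— Descriptor2 —
0..8  checksum  (8B, 8-aligned)
8..16  payload_len  (8B, 8-aligned)
16..24  src  (8B, 8-aligned)
24..60  window  (36B, 4-aligned)
60..62  seq  (2B, 2-aligned)
62..63  ack  (1B, 1-aligned)
63..64  -- tail padding (1B)
sizeof = 64, alignof = 8
80 − 64 = 16

16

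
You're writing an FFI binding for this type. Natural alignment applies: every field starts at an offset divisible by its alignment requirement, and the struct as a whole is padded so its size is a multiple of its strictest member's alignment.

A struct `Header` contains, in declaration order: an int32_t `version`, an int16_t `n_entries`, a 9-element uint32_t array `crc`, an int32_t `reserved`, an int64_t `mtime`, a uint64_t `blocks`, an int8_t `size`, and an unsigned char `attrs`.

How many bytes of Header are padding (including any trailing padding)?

8

@0: version [4B, align 4] → 4
@4: n_entries [2B, align 2] → 6
+2 pad (align 4)
@8: crc [36B, align 4] → 44
@44: reserved [4B, align 4] → 48
@48: mtime [8B, align 8] → 56
@56: blocks [8B, align 8] → 64
@64: size [1B, align 1] → 65
@65: attrs [1B, align 1] → 66
+6 tail pad (align 8)
size 72, align 8
data bytes 64, size 72 → padding 8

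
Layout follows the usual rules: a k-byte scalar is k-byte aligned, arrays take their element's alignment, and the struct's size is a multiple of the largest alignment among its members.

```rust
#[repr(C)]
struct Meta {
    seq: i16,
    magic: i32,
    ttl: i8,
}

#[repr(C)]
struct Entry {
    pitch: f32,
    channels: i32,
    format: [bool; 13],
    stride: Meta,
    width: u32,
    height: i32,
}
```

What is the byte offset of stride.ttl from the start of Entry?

Meta: seq at 0 (size 2, align 2) → ends 2; pad 2 to align 4 for magic; magic at 4 (size 4, align 4) → ends 8; ttl at 8 (size 1, align 1) → ends 9; tail pad 3 to reach multiple of 4; total 12 bytes, alignment 4
pitch at 0 (size 4, align 4) → ends 4
channels at 4 (size 4, align 4) → ends 8
format at 8 (size 13, align 1) → ends 21
pad 3 to align 4 for stride
stride at 24 (size 12, align 4) → ends 36
within Meta: ttl at 8
24 + 8 = 32

32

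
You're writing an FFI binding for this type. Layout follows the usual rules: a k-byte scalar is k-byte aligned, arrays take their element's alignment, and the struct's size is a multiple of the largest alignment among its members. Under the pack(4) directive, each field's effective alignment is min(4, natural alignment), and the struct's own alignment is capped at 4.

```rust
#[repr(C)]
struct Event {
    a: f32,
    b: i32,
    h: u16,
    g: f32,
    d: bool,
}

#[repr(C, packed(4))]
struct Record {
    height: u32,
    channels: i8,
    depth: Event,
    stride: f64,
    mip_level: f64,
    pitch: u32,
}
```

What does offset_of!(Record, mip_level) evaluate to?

Event: @0: a [4B, align 4] → 4; @4: b [4B, align 4] → 8; @8: h [2B, align 2] → 10; +2 pad (align 4); @12: g [4B, align 4] → 16; @16: d [1B, align 1] → 17; +3 tail pad (align 4); size 20, align 4
@0: height [4B, align 4] → 4
@4: channels [1B, align 1] → 5
+3 pad (align 4)
@8: depth [20B, align 4] → 28
@28: stride [8B, align 4] → 36
@36: mip_level [8B, align 4] → 44

36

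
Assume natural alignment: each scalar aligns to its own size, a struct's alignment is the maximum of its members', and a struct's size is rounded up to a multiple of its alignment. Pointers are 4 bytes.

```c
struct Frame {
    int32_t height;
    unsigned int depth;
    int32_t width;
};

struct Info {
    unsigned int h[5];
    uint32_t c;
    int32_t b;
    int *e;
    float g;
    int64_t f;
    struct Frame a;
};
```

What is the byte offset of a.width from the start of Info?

56

Frame: 0..4  height  (4B, 4-aligned); 4..8  depth  (4B, 4-aligned); 8..12  width  (4B, 4-aligned); sizeof = 12, alignof = 4
0..20  h  (20B, 4-aligned)
20..24  c  (4B, 4-aligned)
24..28  b  (4B, 4-aligned)
28..32  e  (4B, 4-aligned)
32..36  g  (4B, 4-aligned)
36..40  -- padding (4B)
40..48  f  (8B, 8-aligned)
48..60  a  (12B, 4-aligned)
within Frame: width at 8
48 + 8 = 56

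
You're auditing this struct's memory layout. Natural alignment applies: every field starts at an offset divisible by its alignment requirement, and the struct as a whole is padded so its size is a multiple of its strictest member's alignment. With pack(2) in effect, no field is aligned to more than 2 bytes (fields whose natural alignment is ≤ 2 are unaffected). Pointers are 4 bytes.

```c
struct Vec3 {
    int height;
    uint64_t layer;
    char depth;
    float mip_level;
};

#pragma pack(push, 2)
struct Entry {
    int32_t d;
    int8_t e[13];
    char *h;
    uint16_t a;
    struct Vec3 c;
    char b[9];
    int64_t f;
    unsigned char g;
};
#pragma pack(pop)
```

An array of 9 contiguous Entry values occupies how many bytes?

Vec3: height at 0 (size 4, align 4) → ends 4; pad 4 to align 8 for layer; layer at 8 (size 8, align 8) → ends 16; depth at 16 (size 1, align 1) → ends 17; pad 3 to align 4 for mip_level; mip_level at 20 (size 4, align 4) → ends 24; total 24 bytes, alignment 8
d at 0 (size 4, align 2) → ends 4
e at 4 (size 13, align 1) → ends 17
pad 1 to align 2 for h
h at 18 (size 4, align 2) → ends 22
a at 22 (size 2, align 2) → ends 24
c at 24 (size 24, align 2) → ends 48
b at 48 (size 9, align 1) → ends 57
pad 1 to align 2 for f
f at 58 (size 8, align 2) → ends 66
g at 66 (size 1, align 1) → ends 67
tail pad 1 to reach multiple of 2
total 68 bytes, alignment 2
array of 9: 9 × 68 = 612

612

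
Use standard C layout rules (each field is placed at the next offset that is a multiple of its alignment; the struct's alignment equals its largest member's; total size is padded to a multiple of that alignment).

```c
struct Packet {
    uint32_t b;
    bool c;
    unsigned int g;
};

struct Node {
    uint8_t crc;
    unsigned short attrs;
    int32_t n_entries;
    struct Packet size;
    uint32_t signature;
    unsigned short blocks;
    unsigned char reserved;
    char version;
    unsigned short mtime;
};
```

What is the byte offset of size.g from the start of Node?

Packet: @0: b [4B, align 4] → 4; @4: c [1B, align 1] → 5; +3 pad (align 4); @8: g [4B, align 4] → 12; size 12, align 4
@0: crc [1B, align 1] → 1
+1 pad (align 2)
@2: attrs [2B, align 2] → 4
@4: n_entries [4B, align 4] → 8
@8: size [12B, align 4] → 20
within Packet: g at 8
8 + 8 = 16

16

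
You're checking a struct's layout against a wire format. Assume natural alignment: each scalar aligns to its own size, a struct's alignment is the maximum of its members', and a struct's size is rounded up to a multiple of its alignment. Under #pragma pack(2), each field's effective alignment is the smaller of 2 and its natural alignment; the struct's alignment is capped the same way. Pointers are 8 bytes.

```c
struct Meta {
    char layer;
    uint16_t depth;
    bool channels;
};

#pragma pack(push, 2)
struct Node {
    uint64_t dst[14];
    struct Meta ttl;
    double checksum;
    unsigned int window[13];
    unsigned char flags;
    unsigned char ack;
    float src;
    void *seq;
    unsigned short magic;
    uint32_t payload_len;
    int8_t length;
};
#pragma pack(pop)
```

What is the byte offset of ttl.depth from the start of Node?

114

Meta: @0: layer [1B, align 1] → 1; +1 pad (align 2); @2: depth [2B, align 2] → 4; @4: channels [1B, align 1] → 5; +1 tail pad (align 2); size 6, align 2
@0: dst [112B, align 2] → 112
@112: ttl [6B, align 2] → 118
within Meta: depth at 2
112 + 2 = 114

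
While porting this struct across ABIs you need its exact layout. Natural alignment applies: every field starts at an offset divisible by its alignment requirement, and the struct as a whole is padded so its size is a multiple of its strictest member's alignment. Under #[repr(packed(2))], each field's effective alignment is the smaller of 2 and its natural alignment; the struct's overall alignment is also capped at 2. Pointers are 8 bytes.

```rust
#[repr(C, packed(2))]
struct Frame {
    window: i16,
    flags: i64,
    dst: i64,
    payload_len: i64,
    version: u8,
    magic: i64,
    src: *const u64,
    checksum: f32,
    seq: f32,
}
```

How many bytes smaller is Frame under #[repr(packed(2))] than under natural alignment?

natural layout:
  0..2  window  (2B, 2-aligned)
  2..8  -- padding (6B)
  8..16  flags  (8B, 8-aligned)
  16..24  dst  (8B, 8-aligned)
  24..32  payload_len  (8B, 8-aligned)
  32..33  version  (1B, 1-aligned)
  33..40  -- padding (7B)
  40..48  magic  (8B, 8-aligned)
  48..56  src  (8B, 8-aligned)
  56..60  checksum  (4B, 4-aligned)
  60..64  seq  (4B, 4-aligned)
  sizeof = 64, alignof = 8
packed(2) layout:
  0..2  window  (2B, 2-aligned)
  2..10  flags  (8B, 2-aligned)
  10..18  dst  (8B, 2-aligned)
  18..26  payload_len  (8B, 2-aligned)
  26..27  version  (1B, 1-aligned)
  27..28  -- padding (1B)
  28..36  magic  (8B, 2-aligned)
  36..44  src  (8B, 2-aligned)
  44..48  checksum  (4B, 2-aligned)
  48..52  seq  (4B, 2-aligned)
  sizeof = 52, alignof = 2
64 − 52 = 12

12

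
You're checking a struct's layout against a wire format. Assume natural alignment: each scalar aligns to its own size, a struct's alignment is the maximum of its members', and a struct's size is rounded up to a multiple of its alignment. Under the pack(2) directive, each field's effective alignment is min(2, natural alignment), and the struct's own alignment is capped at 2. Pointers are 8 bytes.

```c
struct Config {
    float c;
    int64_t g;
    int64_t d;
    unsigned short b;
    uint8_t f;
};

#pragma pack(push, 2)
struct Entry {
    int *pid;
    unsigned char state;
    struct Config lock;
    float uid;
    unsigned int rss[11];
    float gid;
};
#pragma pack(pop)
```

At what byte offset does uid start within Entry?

Config: @0: c [4B, align 4] → 4; +4 pad (align 8); @8: g [8B, align 8] → 16; @16: d [8B, align 8] → 24; @24: b [2B, align 2] → 26; @26: f [1B, align 1] → 27; +5 tail pad (align 8); size 32, align 8
@0: pid [8B, align 2] → 8
@8: state [1B, align 1] → 9
+1 pad (align 2)
@10: lock [32B, align 2] → 42
@42: uid [4B, align 2] → 46

42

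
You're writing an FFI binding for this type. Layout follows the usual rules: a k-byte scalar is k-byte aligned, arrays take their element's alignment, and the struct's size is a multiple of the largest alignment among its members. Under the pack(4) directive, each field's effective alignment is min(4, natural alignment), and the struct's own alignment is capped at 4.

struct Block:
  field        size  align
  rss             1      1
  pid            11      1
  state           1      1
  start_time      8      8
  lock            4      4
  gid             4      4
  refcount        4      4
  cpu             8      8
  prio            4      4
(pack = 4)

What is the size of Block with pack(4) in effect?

rss at 0 (size 1, align 1) → ends 1
pid at 1 (size 11, align 1) → ends 12
state at 12 (size 1, align 1) → ends 13
pad 3 to align 4 for start_time
start_time at 16 (size 8, align 4) → ends 24
lock at 24 (size 4, align 4) → ends 28
gid at 28 (size 4, align 4) → ends 32
refcount at 32 (size 4, align 4) → ends 36
cpu at 36 (size 8, align 4) → ends 44
prio at 44 (size 4, align 4) → ends 48
total 48 bytes, alignment 4

48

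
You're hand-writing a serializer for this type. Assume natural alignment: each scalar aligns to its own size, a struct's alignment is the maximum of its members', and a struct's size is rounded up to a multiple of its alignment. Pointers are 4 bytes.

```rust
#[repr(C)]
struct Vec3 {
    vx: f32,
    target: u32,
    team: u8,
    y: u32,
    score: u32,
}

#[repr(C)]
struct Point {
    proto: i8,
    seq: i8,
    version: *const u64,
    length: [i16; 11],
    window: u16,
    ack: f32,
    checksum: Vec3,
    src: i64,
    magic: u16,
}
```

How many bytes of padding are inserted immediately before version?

Vec3: 0..4  vx  (4B, 4-aligned); 4..8  target  (4B, 4-aligned); 8..9  team  (1B, 1-aligned); 9..12  -- padding (3B); 12..16  y  (4B, 4-aligned); 16..20  score  (4B, 4-aligned); sizeof = 20, alignof = 4
0..1  proto  (1B, 1-aligned)
1..2  seq  (1B, 1-aligned)
2..4  -- padding (2B)
4..8  version  (4B, 4-aligned)

2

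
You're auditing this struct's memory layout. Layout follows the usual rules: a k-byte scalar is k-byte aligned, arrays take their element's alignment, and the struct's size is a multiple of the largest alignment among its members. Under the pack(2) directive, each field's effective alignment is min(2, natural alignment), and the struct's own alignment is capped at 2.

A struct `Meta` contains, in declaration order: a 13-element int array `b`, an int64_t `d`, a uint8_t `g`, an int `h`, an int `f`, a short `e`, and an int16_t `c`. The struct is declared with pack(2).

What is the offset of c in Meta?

72

0..52  b  (52B, 2-aligned)
52..60  d  (8B, 2-aligned)
60..61  g  (1B, 1-aligned)
61..62  -- padding (1B)
62..66  h  (4B, 2-aligned)
66..70  f  (4B, 2-aligned)
70..72  e  (2B, 2-aligned)
72..74  c  (2B, 2-aligned)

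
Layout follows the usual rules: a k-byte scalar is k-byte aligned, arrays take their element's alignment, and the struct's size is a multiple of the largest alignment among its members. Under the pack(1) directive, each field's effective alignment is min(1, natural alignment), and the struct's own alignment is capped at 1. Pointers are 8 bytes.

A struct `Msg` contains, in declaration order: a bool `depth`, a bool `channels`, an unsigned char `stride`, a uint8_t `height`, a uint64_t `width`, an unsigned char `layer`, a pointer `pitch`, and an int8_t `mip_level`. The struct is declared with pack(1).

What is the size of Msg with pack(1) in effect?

22

0..1  depth  (1B, 1-aligned)
1..2  channels  (1B, 1-aligned)
2..3  stride  (1B, 1-aligned)
3..4  height  (1B, 1-aligned)
4..12  width  (8B, 1-aligned)
12..13  layer  (1B, 1-aligned)
13..21  pitch  (8B, 1-aligned)
21..22  mip_level  (1B, 1-aligned)
sizeof = 22, alignof = 1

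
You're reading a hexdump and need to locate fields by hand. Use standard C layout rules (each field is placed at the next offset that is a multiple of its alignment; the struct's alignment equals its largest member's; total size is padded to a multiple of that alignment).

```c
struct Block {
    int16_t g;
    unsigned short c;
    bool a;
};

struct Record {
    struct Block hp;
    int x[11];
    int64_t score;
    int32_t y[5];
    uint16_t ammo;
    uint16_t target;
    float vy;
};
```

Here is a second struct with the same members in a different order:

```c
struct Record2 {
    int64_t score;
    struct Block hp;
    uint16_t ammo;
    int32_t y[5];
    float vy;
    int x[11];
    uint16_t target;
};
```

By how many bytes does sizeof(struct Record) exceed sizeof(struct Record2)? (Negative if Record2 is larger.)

8

Block: g at 0 (size 2, align 2) → ends 2; c at 2 (size 2, align 2) → ends 4; a at 4 (size 1, align 1) → ends 5; tail pad 1 to reach multiple of 2; total 6 bytes, alignment 2
hp at 0 (size 6, align 2) → ends 6
pad 2 to align 4 for x
x at 8 (size 44, align 4) → ends 52
pad 4 to align 8 for score
score at 56 (size 8, align 8) → ends 64
y at 64 (size 20, align 4) → ends 84
ammo at 84 (size 2, align 2) → ends 86
target at 86 (size 2, align 2) → ends 88
vy at 88 (size 4, align 4) → ends 92
tail pad 4 to reach multiple of 8
total 96 bytes, alignment 8
— Record2 —
score at 0 (size 8, align 8) → ends 8
hp at 8 (size 6, align 2) → ends 14
ammo at 14 (size 2, align 2) → ends 16
y at 16 (size 20, align 4) → ends 36
vy at 36 (size 4, align 4) → ends 40
x at 40 (size 44, align 4) → ends 84
target at 84 (size 2, align 2) → ends 86
tail pad 2 to reach multiple of 8
total 88 bytes, alignment 8
96 − 88 = 8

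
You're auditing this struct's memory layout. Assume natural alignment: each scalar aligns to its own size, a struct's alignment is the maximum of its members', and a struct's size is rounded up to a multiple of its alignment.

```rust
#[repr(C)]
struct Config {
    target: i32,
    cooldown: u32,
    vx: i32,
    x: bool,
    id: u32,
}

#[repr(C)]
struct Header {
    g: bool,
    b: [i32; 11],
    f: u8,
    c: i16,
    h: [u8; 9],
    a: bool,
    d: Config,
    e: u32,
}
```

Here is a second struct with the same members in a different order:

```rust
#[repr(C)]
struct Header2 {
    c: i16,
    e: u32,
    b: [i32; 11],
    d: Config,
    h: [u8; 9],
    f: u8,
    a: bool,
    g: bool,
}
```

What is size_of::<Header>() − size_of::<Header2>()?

4

Config: @0: target [4B, align 4] → 4; @4: cooldown [4B, align 4] → 8; @8: vx [4B, align 4] → 12; @12: x [1B, align 1] → 13; +3 pad (align 4); @16: id [4B, align 4] → 20; size 20, align 4
@0: g [1B, align 1] → 1
+3 pad (align 4)
@4: b [44B, align 4] → 48
@48: f [1B, align 1] → 49
+1 pad (align 2)
@50: c [2B, align 2] → 52
@52: h [9B, align 1] → 61
@61: a [1B, align 1] → 62
+2 pad (align 4)
@64: d [20B, align 4] → 84
@84: e [4B, align 4] → 88
size 88, align 4
— Header2 —
@0: c [2B, align 2] → 2
+2 pad (align 4)
@4: e [4B, align 4] → 8
@8: b [44B, align 4] → 52
@52: d [20B, align 4] → 72
@72: h [9B, align 1] → 81
@81: f [1B, align 1] → 82
@82: a [1B, align 1] → 83
@83: g [1B, align 1] → 84
size 84, align 4
88 − 84 = 4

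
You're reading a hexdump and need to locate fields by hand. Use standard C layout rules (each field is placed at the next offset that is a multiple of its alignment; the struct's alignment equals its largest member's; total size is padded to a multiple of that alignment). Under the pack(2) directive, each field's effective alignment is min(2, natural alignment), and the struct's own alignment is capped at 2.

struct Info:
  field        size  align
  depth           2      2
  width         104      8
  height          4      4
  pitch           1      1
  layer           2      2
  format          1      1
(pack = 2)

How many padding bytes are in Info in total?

@0: depth [2B, align 2] → 2
@2: width [104B, align 2] → 106
@106: height [4B, align 2] → 110
@110: pitch [1B, align 1] → 111
+1 pad (align 2)
@112: layer [2B, align 2] → 114
@114: format [1B, align 1] → 115
+1 tail pad (align 2)
size 116, align 2
data bytes 114, size 116 → padding 2

2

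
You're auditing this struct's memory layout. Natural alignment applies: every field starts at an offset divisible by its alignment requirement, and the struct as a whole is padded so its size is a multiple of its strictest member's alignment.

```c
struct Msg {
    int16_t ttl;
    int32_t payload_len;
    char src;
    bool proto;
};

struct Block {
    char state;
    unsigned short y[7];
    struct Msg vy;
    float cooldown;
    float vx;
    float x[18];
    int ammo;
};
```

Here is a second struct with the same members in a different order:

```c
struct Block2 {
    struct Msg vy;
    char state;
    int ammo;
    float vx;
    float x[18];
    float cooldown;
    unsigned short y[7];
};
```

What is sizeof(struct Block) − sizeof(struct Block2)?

Msg: 0..2  ttl  (2B, 2-aligned); 2..4  -- padding (2B); 4..8  payload_len  (4B, 4-aligned); 8..9  src  (1B, 1-aligned); 9..10  proto  (1B, 1-aligned); 10..12  -- tail padding (2B); sizeof = 12, alignof = 4
0..1  state  (1B, 1-aligned)
1..2  -- padding (1B)
2..16  y  (14B, 2-aligned)
16..28  vy  (12B, 4-aligned)
28..32  cooldown  (4B, 4-aligned)
32..36  vx  (4B, 4-aligned)
36..108  x  (72B, 4-aligned)
108..112  ammo  (4B, 4-aligned)
sizeof = 112, alignof = 4
— Block2 —
0..12  vy  (12B, 4-aligned)
12..13  state  (1B, 1-aligned)
13..16  -- padding (3B)
16..20  ammo  (4B, 4-aligned)
20..24  vx  (4B, 4-aligned)
24..96  x  (72B, 4-aligned)
96..100  cooldown  (4B, 4-aligned)
100..114  y  (14B, 2-aligned)
114..116  -- tail padding (2B)
sizeof = 116, alignof = 4
112 − 116 = -4

-4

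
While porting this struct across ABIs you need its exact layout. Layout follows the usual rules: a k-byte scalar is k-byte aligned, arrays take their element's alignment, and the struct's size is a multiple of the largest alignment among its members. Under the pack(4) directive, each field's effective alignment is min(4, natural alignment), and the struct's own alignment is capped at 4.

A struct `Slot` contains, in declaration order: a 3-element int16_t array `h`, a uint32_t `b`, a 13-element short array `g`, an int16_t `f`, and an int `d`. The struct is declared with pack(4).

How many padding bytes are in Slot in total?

2

@0: h [6B, align 2] → 6
+2 pad (align 4)
@8: b [4B, align 4] → 12
@12: g [26B, align 2] → 38
@38: f [2B, align 2] → 40
@40: d [4B, align 4] → 44
size 44, align 4
data bytes 42, size 44 → padding 2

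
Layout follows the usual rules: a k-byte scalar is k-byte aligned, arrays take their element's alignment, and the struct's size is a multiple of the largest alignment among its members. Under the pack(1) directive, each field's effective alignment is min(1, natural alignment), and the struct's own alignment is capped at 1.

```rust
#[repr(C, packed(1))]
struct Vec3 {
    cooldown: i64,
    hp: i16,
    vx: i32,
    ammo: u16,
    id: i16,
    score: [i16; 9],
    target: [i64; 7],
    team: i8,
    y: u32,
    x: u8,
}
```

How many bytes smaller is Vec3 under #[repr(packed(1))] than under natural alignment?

14

natural layout:
  cooldown at 0 (size 8, align 8) → ends 8
  hp at 8 (size 2, align 2) → ends 10
  pad 2 to align 4 for vx
  vx at 12 (size 4, align 4) → ends 16
  ammo at 16 (size 2, align 2) → ends 18
  id at 18 (size 2, align 2) → ends 20
  score at 20 (size 18, align 2) → ends 38
  pad 2 to align 8 for target
  target at 40 (size 56, align 8) → ends 96
  team at 96 (size 1, align 1) → ends 97
  pad 3 to align 4 for y
  y at 100 (size 4, align 4) → ends 104
  x at 104 (size 1, align 1) → ends 105
  tail pad 7 to reach multiple of 8
  total 112 bytes, alignment 8
packed(1) layout:
  cooldown at 0 (size 8, align 1) → ends 8
  hp at 8 (size 2, align 1) → ends 10
  vx at 10 (size 4, align 1) → ends 14
  ammo at 14 (size 2, align 1) → ends 16
  id at 16 (size 2, align 1) → ends 18
  score at 18 (size 18, align 1) → ends 36
  target at 36 (size 56, align 1) → ends 92
  team at 92 (size 1, align 1) → ends 93
  y at 93 (size 4, align 1) → ends 97
  x at 97 (size 1, align 1) → ends 98
  total 98 bytes, alignment 1
112 − 98 = 14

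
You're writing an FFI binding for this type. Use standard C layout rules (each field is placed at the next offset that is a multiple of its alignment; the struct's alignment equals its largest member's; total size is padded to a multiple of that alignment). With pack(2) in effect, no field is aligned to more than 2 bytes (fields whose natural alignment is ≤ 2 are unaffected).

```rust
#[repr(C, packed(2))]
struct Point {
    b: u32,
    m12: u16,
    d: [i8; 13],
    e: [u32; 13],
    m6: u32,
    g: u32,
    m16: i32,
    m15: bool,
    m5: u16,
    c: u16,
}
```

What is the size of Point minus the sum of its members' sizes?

2

0..4  b  (4B, 2-aligned)
4..6  m12  (2B, 2-aligned)
6..19  d  (13B, 1-aligned)
19..20  -- padding (1B)
20..72  e  (52B, 2-aligned)
72..76  m6  (4B, 2-aligned)
76..80  g  (4B, 2-aligned)
80..84  m16  (4B, 2-aligned)
84..85  m15  (1B, 1-aligned)
85..86  -- padding (1B)
86..88  m5  (2B, 2-aligned)
88..90  c  (2B, 2-aligned)
sizeof = 90, alignof = 2
data bytes 88, size 90 → padding 2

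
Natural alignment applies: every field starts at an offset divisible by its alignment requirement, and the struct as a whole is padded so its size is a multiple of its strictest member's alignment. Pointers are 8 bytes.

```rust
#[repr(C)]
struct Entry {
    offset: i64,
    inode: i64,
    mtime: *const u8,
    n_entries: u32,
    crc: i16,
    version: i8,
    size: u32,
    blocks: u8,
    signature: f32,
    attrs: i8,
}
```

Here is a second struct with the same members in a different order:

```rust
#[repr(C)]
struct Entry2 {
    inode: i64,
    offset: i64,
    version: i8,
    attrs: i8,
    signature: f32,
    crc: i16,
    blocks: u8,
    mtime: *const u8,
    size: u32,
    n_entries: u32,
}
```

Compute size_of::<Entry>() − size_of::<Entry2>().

0

offset at 0 (size 8, align 8) → ends 8
inode at 8 (size 8, align 8) → ends 16
mtime at 16 (size 8, align 8) → ends 24
n_entries at 24 (size 4, align 4) → ends 28
crc at 28 (size 2, align 2) → ends 30
version at 30 (size 1, align 1) → ends 31
pad 1 to align 4 for size
size at 32 (size 4, align 4) → ends 36
blocks at 36 (size 1, align 1) → ends 37
pad 3 to align 4 for signature
signature at 40 (size 4, align 4) → ends 44
attrs at 44 (size 1, align 1) → ends 45
tail pad 3 to reach multiple of 8
total 48 bytes, alignment 8
— Entry2 —
inode at 0 (size 8, align 8) → ends 8
offset at 8 (size 8, align 8) → ends 16
version at 16 (size 1, align 1) → ends 17
attrs at 17 (size 1, align 1) → ends 18
pad 2 to align 4 for signature
signature at 20 (size 4, align 4) → ends 24
crc at 24 (size 2, align 2) → ends 26
blocks at 26 (size 1, align 1) → ends 27
pad 5 to align 8 for mtime
mtime at 32 (size 8, align 8) → ends 40
size at 40 (size 4, align 4) → ends 44
n_entries at 44 (size 4, align 4) → ends 48
total 48 bytes, alignment 8
48 − 48 = 0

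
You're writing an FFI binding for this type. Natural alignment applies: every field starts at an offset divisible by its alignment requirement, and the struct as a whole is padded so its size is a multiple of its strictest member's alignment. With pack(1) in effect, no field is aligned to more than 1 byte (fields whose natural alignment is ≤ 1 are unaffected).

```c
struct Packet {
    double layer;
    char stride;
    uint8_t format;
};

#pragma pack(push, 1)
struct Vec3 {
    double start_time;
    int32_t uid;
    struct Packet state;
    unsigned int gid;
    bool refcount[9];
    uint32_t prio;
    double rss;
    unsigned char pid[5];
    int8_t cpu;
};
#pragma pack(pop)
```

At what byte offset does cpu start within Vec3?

58

Packet: 0..8  layer  (8B, 8-aligned); 8..9  stride  (1B, 1-aligned); 9..10  format  (1B, 1-aligned); 10..16  -- tail padding (6B); sizeof = 16, alignof = 8
0..8  start_time  (8B, 1-aligned)
8..12  uid  (4B, 1-aligned)
12..28  state  (16B, 1-aligned)
28..32  gid  (4B, 1-aligned)
32..41  refcount  (9B, 1-aligned)
41..45  prio  (4B, 1-aligned)
45..53  rss  (8B, 1-aligned)
53..58  pid  (5B, 1-aligned)
58..59  cpu  (1B, 1-aligned)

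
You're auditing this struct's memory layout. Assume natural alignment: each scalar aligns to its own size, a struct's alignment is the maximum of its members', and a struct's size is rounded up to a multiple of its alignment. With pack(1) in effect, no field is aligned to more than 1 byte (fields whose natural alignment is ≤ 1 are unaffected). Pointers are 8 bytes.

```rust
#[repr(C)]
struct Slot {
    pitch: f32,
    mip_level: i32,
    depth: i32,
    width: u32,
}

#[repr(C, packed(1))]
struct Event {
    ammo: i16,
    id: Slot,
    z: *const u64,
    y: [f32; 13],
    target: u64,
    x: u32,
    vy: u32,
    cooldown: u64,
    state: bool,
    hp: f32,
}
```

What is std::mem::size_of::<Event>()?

107

Slot: pitch at 0 (size 4, align 4) → ends 4; mip_level at 4 (size 4, align 4) → ends 8; depth at 8 (size 4, align 4) → ends 12; width at 12 (size 4, align 4) → ends 16; total 16 bytes, alignment 4
ammo at 0 (size 2, align 1) → ends 2
id at 2 (size 16, align 1) → ends 18
z at 18 (size 8, align 1) → ends 26
y at 26 (size 52, align 1) → ends 78
target at 78 (size 8, align 1) → ends 86
x at 86 (size 4, align 1) → ends 90
vy at 90 (size 4, align 1) → ends 94
cooldown at 94 (size 8, align 1) → ends 102
state at 102 (size 1, align 1) → ends 103
hp at 103 (size 4, align 1) → ends 107
total 107 bytes, alignment 1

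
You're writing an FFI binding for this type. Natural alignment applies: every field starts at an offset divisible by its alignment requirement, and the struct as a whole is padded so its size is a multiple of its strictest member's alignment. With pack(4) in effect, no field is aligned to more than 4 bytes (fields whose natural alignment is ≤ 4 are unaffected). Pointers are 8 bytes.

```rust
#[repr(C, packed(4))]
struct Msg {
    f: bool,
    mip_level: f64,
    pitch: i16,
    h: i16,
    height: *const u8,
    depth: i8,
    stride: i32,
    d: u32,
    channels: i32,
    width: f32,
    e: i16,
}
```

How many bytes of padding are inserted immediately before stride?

3

0..1  f  (1B, 1-aligned)
1..4  -- padding (3B)
4..12  mip_level  (8B, 4-aligned)
12..14  pitch  (2B, 2-aligned)
14..16  h  (2B, 2-aligned)
16..24  height  (8B, 4-aligned)
24..25  depth  (1B, 1-aligned)
25..28  -- padding (3B)
28..32  stride  (4B, 4-aligned)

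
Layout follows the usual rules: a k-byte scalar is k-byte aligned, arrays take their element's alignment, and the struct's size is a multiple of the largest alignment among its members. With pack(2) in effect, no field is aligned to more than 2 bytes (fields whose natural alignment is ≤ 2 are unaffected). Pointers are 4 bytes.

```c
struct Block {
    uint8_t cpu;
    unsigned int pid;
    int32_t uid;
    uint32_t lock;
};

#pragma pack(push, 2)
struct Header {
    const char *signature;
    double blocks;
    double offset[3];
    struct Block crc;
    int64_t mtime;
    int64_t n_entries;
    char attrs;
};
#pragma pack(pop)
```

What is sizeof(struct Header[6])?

420

Block: 0..1  cpu  (1B, 1-aligned); 1..4  -- padding (3B); 4..8  pid  (4B, 4-aligned); 8..12  uid  (4B, 4-aligned); 12..16  lock  (4B, 4-aligned); sizeof = 16, alignof = 4
0..4  signature  (4B, 2-aligned)
4..12  blocks  (8B, 2-aligned)
12..36  offset  (24B, 2-aligned)
36..52  crc  (16B, 2-aligned)
52..60  mtime  (8B, 2-aligned)
60..68  n_entries  (8B, 2-aligned)
68..69  attrs  (1B, 1-aligned)
69..70  -- tail padding (1B)
sizeof = 70, alignof = 2
array of 6: 6 × 70 = 420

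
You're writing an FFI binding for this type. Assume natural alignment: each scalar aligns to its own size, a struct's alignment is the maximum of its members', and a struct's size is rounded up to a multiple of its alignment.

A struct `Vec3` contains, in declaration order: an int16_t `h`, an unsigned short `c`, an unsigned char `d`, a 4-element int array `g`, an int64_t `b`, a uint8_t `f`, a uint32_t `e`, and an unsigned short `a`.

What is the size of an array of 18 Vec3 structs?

864

0..2  h  (2B, 2-aligned)
2..4  c  (2B, 2-aligned)
4..5  d  (1B, 1-aligned)
5..8  -- padding (3B)
8..24  g  (16B, 4-aligned)
24..32  b  (8B, 8-aligned)
32..33  f  (1B, 1-aligned)
33..36  -- padding (3B)
36..40  e  (4B, 4-aligned)
40..42  a  (2B, 2-aligned)
42..48  -- tail padding (6B)
sizeof = 48, alignof = 8
array of 18: 18 × 48 = 864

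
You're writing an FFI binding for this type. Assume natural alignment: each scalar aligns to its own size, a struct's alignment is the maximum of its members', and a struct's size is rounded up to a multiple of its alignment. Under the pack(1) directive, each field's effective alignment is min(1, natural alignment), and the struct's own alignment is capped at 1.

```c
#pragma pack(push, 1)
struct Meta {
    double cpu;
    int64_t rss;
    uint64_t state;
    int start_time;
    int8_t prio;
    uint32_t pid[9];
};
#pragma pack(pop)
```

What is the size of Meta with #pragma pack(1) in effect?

@0: cpu [8B, align 1] → 8
@8: rss [8B, align 1] → 16
@16: state [8B, align 1] → 24
@24: start_time [4B, align 1] → 28
@28: prio [1B, align 1] → 29
@29: pid [36B, align 1] → 65
size 65, align 1

65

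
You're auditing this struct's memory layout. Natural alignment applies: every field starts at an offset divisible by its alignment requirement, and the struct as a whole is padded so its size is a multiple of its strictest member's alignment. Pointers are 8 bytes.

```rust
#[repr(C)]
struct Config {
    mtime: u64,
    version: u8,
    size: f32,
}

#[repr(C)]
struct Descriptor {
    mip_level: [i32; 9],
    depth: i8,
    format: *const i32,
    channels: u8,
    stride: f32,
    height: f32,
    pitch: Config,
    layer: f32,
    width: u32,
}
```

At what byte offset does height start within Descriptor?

56

Config: 0..8  mtime  (8B, 8-aligned); 8..9  version  (1B, 1-aligned); 9..12  -- padding (3B); 12..16  size  (4B, 4-aligned); sizeof = 16, alignof = 8
0..36  mip_level  (36B, 4-aligned)
36..37  depth  (1B, 1-aligned)
37..40  -- padding (3B)
40..48  format  (8B, 8-aligned)
48..49  channels  (1B, 1-aligned)
49..52  -- padding (3B)
52..56  stride  (4B, 4-aligned)
56..60  height  (4B, 4-aligned)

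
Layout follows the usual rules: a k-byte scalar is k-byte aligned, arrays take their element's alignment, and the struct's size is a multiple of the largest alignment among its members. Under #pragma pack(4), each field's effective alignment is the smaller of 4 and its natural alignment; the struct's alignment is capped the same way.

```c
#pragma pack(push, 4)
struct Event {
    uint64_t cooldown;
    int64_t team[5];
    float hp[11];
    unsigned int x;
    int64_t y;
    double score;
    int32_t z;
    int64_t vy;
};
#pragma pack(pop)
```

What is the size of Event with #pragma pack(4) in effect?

@0: cooldown [8B, align 4] → 8
@8: team [40B, align 4] → 48
@48: hp [44B, align 4] → 92
@92: x [4B, align 4] → 96
@96: y [8B, align 4] → 104
@104: score [8B, align 4] → 112
@112: z [4B, align 4] → 116
@116: vy [8B, align 4] → 124
size 124, align 4

124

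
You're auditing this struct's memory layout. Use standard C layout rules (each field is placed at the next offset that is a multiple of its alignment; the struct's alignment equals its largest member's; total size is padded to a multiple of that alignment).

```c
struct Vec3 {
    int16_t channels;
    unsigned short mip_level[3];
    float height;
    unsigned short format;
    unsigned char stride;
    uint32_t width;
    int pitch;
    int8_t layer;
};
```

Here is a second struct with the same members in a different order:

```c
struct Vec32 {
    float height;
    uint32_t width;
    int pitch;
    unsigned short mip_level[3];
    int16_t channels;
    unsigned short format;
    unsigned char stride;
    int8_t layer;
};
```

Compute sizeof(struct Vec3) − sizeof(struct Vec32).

channels at 0 (size 2, align 2) → ends 2
mip_level at 2 (size 6, align 2) → ends 8
height at 8 (size 4, align 4) → ends 12
format at 12 (size 2, align 2) → ends 14
stride at 14 (size 1, align 1) → ends 15
pad 1 to align 4 for width
width at 16 (size 4, align 4) → ends 20
pitch at 20 (size 4, align 4) → ends 24
layer at 24 (size 1, align 1) → ends 25
tail pad 3 to reach multiple of 4
total 28 bytes, alignment 4
— Vec32 —
height at 0 (size 4, align 4) → ends 4
width at 4 (size 4, align 4) → ends 8
pitch at 8 (size 4, align 4) → ends 12
mip_level at 12 (size 6, align 2) → ends 18
channels at 18 (size 2, align 2) → ends 20
format at 20 (size 2, align 2) → ends 22
stride at 22 (size 1, align 1) → ends 23
layer at 23 (size 1, align 1) → ends 24
total 24 bytes, alignment 4
28 − 24 = 4

4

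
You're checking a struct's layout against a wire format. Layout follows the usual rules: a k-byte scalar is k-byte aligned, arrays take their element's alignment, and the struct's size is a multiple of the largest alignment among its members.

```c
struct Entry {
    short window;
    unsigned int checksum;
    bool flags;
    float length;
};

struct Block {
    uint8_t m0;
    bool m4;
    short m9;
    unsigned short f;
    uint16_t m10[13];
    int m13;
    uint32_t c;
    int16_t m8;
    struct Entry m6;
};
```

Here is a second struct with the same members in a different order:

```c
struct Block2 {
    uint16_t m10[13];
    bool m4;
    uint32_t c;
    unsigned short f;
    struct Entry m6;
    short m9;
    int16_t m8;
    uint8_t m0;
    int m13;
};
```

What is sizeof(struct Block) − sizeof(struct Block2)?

-4

Entry: window at 0 (size 2, align 2) → ends 2; pad 2 to align 4 for checksum; checksum at 4 (size 4, align 4) → ends 8; flags at 8 (size 1, align 1) → ends 9; pad 3 to align 4 for length; length at 12 (size 4, align 4) → ends 16; total 16 bytes, alignment 4
m0 at 0 (size 1, align 1) → ends 1
m4 at 1 (size 1, align 1) → ends 2
m9 at 2 (size 2, align 2) → ends 4
f at 4 (size 2, align 2) → ends 6
m10 at 6 (size 26, align 2) → ends 32
m13 at 32 (size 4, align 4) → ends 36
c at 36 (size 4, align 4) → ends 40
m8 at 40 (size 2, align 2) → ends 42
pad 2 to align 4 for m6
m6 at 44 (size 16, align 4) → ends 60
total 60 bytes, alignment 4
— Block2 —
m10 at 0 (size 26, align 2) → ends 26
m4 at 26 (size 1, align 1) → ends 27
pad 1 to align 4 for c
c at 28 (size 4, align 4) → ends 32
f at 32 (size 2, align 2) → ends 34
pad 2 to align 4 for m6
m6 at 36 (size 16, align 4) → ends 52
m9 at 52 (size 2, align 2) → ends 54
m8 at 54 (size 2, align 2) → ends 56
m0 at 56 (size 1, align 1) → ends 57
pad 3 to align 4 for m13
m13 at 60 (size 4, align 4) → ends 64
total 64 bytes, alignment 4
60 − 64 = -4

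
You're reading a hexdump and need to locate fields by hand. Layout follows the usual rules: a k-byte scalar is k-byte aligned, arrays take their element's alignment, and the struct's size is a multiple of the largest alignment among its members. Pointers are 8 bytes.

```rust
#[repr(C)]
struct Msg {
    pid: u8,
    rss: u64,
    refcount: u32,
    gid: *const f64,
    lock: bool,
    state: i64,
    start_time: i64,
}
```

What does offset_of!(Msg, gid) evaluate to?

@0: pid [1B, align 1] → 1
+7 pad (align 8)
@8: rss [8B, align 8] → 16
@16: refcount [4B, align 4] → 20
+4 pad (align 8)
@24: gid [8B, align 8] → 32

24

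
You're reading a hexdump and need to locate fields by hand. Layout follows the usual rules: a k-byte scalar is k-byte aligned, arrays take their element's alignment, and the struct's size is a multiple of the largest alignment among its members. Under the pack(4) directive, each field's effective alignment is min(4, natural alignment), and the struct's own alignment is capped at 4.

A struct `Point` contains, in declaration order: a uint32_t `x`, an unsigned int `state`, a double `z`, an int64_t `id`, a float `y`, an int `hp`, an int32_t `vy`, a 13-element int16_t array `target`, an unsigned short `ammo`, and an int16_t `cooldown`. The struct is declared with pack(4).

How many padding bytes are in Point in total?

2

0..4  x  (4B, 4-aligned)
4..8  state  (4B, 4-aligned)
8..16  z  (8B, 4-aligned)
16..24  id  (8B, 4-aligned)
24..28  y  (4B, 4-aligned)
28..32  hp  (4B, 4-aligned)
32..36  vy  (4B, 4-aligned)
36..62  target  (26B, 2-aligned)
62..64  ammo  (2B, 2-aligned)
64..66  cooldown  (2B, 2-aligned)
66..68  -- tail padding (2B)
sizeof = 68, alignof = 4
data bytes 66, size 68 → padding 2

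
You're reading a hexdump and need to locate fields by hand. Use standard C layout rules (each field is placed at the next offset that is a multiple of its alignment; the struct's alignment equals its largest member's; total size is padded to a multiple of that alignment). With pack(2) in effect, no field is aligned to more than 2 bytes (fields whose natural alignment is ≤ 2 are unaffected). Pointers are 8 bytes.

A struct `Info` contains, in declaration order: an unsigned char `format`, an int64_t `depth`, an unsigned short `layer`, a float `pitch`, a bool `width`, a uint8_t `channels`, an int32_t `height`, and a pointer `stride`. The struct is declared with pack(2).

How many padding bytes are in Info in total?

format at 0 (size 1, align 1) → ends 1
pad 1 to align 2 for depth
depth at 2 (size 8, align 2) → ends 10
layer at 10 (size 2, align 2) → ends 12
pitch at 12 (size 4, align 2) → ends 16
width at 16 (size 1, align 1) → ends 17
channels at 17 (size 1, align 1) → ends 18
height at 18 (size 4, align 2) → ends 22
stride at 22 (size 8, align 2) → ends 30
total 30 bytes, alignment 2
data bytes 29, size 30 → padding 1

1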